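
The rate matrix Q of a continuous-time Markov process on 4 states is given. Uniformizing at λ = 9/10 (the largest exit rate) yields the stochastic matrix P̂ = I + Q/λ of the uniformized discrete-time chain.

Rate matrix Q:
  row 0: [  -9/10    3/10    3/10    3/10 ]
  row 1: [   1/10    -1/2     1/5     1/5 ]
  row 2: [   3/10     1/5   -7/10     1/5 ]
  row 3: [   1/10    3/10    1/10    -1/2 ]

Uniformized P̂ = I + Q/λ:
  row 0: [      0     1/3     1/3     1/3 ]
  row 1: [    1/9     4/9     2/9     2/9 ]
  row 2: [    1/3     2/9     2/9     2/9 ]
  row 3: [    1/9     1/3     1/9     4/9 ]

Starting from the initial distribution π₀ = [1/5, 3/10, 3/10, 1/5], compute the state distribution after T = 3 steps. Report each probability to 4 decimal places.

π = [0.1413, 0.3487, 0.2044, 0.3056]

t=0: π = [0.2000, 0.3000, 0.3000, 0.2000]
t=1: π = [0.1556, 0.3333, 0.2222, 0.2889]
t=2: π = [0.1432, 0.3457, 0.2074, 0.3037]
t=3: π = [0.1413, 0.3487, 0.2044, 0.3056]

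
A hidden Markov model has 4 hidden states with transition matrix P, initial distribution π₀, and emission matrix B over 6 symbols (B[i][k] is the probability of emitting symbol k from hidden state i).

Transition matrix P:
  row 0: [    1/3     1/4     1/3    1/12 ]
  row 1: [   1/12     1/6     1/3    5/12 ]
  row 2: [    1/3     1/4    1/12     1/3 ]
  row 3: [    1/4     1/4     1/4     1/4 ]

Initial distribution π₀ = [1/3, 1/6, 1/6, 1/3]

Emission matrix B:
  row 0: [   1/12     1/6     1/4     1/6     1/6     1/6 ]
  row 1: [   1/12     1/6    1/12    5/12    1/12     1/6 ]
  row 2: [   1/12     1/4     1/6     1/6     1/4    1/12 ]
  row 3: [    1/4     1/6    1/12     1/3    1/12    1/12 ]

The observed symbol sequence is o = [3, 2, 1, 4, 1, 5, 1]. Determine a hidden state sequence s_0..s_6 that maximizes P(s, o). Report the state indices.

path = [3, 0, 2, 0, 2, 0, 2]

t=0: δ = [5.556e-02, 6.944e-02, 2.778e-02, 1.111e-01]  (obs o_0=3)
t=1: δ = [6.944e-03, 2.315e-03, 4.630e-03, 2.411e-03]  ψ = [3, 3, 3, 1]  (obs o_1=2)
t=2: δ = [3.858e-04, 2.894e-04, 5.787e-04, 2.572e-04]  ψ = [0, 0, 0, 2]  (obs o_2=1)
t=3: δ = [3.215e-05, 1.206e-05, 3.215e-05, 1.608e-05]  ψ = [2, 2, 0, 2]  (obs o_3=4)
t=4: δ = [1.786e-06, 1.340e-06, 2.679e-06, 1.786e-06]  ψ = [0, 0, 0, 2]  (obs o_4=1)
t=5: δ = [1.488e-07, 1.116e-07, 4.961e-08, 7.442e-08]  ψ = [2, 2, 0, 2]  (obs o_5=5)
t=6: δ = [8.269e-09, 6.202e-09, 1.240e-08, 7.752e-09]  ψ = [0, 0, 0, 1]  (obs o_6=1)
backtrack: best end state = 2; path = [3, 0, 2, 0, 2, 0, 2]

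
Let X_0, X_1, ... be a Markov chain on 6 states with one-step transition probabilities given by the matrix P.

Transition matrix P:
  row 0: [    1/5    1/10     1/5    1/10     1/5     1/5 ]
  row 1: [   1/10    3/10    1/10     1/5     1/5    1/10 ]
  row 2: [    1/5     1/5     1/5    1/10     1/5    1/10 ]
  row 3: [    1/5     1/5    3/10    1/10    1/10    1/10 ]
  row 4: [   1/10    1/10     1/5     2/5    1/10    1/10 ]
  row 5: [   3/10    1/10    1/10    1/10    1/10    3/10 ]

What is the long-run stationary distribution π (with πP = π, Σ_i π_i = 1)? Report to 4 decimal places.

π = [0.1826, 0.1684, 0.1847, 0.1629, 0.1536, 0.1478]

Balance equations π_j = Σ_i π_i·P[i][j]:
  π_0 = 1/5·π_0 + 1/10·π_1 + 1/5·π_2 + 1/5·π_3 + 1/10·π_4 + 3/10·π_5
  π_1 = 1/10·π_0 + 3/10·π_1 + 1/5·π_2 + 1/5·π_3 + 1/10·π_4 + 1/10·π_5
  π_2 = 1/5·π_0 + 1/10·π_1 + 1/5·π_2 + 3/10·π_3 + 1/5·π_4 + 1/10·π_5
  π_3 = 1/10·π_0 + 1/5·π_1 + 1/10·π_2 + 1/10·π_3 + 2/5·π_4 + 1/10·π_5
  π_4 = 1/5·π_0 + 1/5·π_1 + 1/5·π_2 + 1/10·π_3 + 1/10·π_4 + 1/10·π_5
  normalize: π_0 + π_1 + π_2 + π_3 + π_4 + π_5 = 1
Solving the linear system gives exactly π = [1807/9897, 13337/79176, 14621/79176, 12899/79176, 4053/26392, 1463/9897].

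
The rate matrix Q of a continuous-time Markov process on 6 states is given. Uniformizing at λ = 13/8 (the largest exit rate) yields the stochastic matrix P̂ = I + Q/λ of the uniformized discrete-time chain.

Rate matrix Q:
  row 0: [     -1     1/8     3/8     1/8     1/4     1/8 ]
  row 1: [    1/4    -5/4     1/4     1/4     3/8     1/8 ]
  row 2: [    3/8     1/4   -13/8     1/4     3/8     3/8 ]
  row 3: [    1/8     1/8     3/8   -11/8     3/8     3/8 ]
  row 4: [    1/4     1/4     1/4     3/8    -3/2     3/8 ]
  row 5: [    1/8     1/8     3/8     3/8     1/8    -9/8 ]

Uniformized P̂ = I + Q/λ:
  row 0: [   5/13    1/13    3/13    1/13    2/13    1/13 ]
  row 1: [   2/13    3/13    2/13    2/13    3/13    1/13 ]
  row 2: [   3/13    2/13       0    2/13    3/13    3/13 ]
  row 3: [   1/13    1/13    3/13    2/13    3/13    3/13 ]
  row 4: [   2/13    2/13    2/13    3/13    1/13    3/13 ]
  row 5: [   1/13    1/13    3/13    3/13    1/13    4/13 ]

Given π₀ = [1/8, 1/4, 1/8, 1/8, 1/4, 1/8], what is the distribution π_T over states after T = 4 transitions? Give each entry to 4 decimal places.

π = [0.1803, 0.1211, 0.1699, 0.1677, 0.1614, 0.1996]

t=0: π = [0.1250, 0.2500, 0.1250, 0.1250, 0.2500, 0.1250]
t=1: π = [0.1731, 0.1442, 0.1635, 0.1731, 0.1635, 0.1827]
t=2: π = [0.1790, 0.1243, 0.1694, 0.1672, 0.1642, 0.1960]
t=3: π = [0.1802, 0.1217, 0.1695, 0.1678, 0.1616, 0.1992]
t=4: π = [0.1803, 0.1211, 0.1699, 0.1677, 0.1614, 0.1996]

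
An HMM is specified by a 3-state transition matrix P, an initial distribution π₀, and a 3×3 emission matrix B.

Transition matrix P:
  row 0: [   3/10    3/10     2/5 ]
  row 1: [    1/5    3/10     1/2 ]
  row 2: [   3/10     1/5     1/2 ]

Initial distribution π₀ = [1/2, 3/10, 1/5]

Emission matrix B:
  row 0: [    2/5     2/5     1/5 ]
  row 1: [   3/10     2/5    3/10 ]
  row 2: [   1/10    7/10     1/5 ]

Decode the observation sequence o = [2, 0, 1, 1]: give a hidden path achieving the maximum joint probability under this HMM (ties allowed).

path = [0, 0, 2, 2]

t=0: δ = [1.000e-01, 9.000e-02, 4.000e-02]  (obs o_0=2)
t=1: δ = [1.200e-02, 9.000e-03, 4.500e-03]  ψ = [0, 0, 1]  (obs o_1=0)
t=2: δ = [1.440e-03, 1.440e-03, 3.360e-03]  ψ = [0, 0, 0]  (obs o_2=1)
t=3: δ = [4.032e-04, 2.688e-04, 1.176e-03]  ψ = [2, 2, 2]  (obs o_3=1)
backtrack: best end state = 2; path = [0, 0, 2, 2]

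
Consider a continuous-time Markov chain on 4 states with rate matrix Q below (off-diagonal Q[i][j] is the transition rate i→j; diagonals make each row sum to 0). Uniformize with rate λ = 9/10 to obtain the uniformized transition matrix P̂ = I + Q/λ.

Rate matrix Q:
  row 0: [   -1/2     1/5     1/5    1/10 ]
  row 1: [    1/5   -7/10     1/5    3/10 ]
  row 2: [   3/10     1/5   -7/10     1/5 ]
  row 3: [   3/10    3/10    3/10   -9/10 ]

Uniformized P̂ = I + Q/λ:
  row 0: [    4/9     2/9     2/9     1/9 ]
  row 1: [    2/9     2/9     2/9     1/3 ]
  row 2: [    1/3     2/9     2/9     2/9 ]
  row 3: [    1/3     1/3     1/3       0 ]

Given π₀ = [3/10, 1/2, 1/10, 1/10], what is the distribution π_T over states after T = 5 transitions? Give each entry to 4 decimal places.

t=0: π = [0.3000, 0.5000, 0.1000, 0.1000]
t=1: π = [0.3111, 0.2333, 0.2333, 0.2222]
t=2: π = [0.3420, 0.2469, 0.2469, 0.1642]
t=3: π = [0.3439, 0.2405, 0.2405, 0.1752]
t=4: π = [0.3448, 0.2417, 0.2417, 0.1718]
t=5: π = [0.3448, 0.2413, 0.2413, 0.1726]

π = [0.3448, 0.2413, 0.2413, 0.1726]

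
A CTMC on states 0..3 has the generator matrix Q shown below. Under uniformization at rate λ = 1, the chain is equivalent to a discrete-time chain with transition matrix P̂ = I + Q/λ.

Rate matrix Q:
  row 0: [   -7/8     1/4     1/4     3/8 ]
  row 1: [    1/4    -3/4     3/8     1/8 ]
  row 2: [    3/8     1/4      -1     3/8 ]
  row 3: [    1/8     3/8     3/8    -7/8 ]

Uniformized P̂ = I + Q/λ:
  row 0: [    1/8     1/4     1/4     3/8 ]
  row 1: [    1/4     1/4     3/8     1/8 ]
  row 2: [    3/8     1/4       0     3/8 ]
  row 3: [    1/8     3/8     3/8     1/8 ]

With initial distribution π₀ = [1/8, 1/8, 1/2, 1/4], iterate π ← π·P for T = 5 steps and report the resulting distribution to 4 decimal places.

t=0: π = [0.1250, 0.1250, 0.5000, 0.2500]
t=1: π = [0.2656, 0.2813, 0.1719, 0.2813]
t=2: π = [0.2031, 0.2852, 0.2773, 0.2344]
t=3: π = [0.2300, 0.2793, 0.2456, 0.2451]
t=4: π = [0.2213, 0.2806, 0.2542, 0.2439]
t=5: π = [0.2236, 0.2805, 0.2520, 0.2439]

π = [0.2236, 0.2805, 0.2520, 0.2439]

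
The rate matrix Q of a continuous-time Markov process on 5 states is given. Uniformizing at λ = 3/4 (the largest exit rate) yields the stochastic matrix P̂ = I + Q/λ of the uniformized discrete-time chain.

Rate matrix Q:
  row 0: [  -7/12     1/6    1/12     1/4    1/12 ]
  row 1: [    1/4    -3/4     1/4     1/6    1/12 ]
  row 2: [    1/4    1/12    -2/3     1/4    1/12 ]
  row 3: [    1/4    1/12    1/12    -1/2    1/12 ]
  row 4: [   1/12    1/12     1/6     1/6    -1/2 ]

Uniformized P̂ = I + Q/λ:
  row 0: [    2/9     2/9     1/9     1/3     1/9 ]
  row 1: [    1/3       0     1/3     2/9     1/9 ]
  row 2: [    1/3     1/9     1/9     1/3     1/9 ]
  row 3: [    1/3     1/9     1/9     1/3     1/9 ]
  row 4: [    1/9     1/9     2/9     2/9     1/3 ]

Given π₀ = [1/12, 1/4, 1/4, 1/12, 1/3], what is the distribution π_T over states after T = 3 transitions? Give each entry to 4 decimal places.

π = [0.2701, 0.1262, 0.1566, 0.3021, 0.1449]

t=0: π = [0.0833, 0.2500, 0.2500, 0.0833, 0.3333]
t=1: π = [0.2500, 0.0926, 0.2037, 0.2685, 0.1852]
t=2: π = [0.2644, 0.1286, 0.1523, 0.3025, 0.1523]
t=3: π = [0.2701, 0.1262, 0.1566, 0.3021, 0.1449]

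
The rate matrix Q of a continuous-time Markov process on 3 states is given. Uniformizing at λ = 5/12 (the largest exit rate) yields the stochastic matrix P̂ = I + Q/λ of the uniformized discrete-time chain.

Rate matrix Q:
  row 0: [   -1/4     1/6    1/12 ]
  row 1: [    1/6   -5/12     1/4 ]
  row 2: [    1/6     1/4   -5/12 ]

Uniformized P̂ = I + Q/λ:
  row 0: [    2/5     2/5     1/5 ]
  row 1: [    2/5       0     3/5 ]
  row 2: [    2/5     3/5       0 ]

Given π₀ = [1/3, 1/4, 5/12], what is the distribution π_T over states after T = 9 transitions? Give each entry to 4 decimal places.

t=0: π = [0.3333, 0.2500, 0.4167]
t=1: π = [0.4000, 0.3833, 0.2167]
t=2: π = [0.4000, 0.2900, 0.3100]
t=3: π = [0.4000, 0.3460, 0.2540]
t=4: π = [0.4000, 0.3124, 0.2876]
t=5: π = [0.4000, 0.3326, 0.2674]
t=6: π = [0.4000, 0.3205, 0.2795]
t=7: π = [0.4000, 0.3277, 0.2723]
t=8: π = [0.4000, 0.3234, 0.2766]
t=9: π = [0.4000, 0.3260, 0.2740]

π = [0.4000, 0.3260, 0.2740]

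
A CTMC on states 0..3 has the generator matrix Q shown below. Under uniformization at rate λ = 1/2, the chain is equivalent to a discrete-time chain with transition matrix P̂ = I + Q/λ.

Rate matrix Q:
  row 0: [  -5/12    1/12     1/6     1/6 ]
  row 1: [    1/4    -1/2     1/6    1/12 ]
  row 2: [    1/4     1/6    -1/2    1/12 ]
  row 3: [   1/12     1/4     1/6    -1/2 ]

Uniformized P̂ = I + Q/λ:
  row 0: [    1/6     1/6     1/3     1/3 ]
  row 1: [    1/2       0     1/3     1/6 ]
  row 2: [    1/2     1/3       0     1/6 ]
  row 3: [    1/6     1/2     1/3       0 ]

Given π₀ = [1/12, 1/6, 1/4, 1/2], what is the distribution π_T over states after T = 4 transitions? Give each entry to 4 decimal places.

t=0: π = [0.0833, 0.1667, 0.2500, 0.5000]
t=1: π = [0.3056, 0.3472, 0.2500, 0.0972]
t=2: π = [0.3657, 0.1829, 0.2500, 0.2014]
t=3: π = [0.3110, 0.2450, 0.2500, 0.1941]
t=4: π = [0.3317, 0.2322, 0.2500, 0.1861]

π = [0.3317, 0.2322, 0.2500, 0.1861]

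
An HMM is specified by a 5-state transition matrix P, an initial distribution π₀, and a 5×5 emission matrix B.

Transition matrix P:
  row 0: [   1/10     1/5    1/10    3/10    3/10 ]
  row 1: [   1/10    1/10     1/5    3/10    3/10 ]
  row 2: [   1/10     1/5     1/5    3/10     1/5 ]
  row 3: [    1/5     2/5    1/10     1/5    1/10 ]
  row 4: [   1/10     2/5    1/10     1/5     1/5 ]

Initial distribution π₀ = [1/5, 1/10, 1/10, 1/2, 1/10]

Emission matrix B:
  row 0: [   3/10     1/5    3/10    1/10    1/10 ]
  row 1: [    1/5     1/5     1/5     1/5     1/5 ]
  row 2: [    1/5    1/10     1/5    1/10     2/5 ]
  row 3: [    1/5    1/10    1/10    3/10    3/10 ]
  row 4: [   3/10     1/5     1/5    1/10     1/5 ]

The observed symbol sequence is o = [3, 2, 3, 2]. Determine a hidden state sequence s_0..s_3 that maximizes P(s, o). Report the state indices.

t=0: δ = [2.000e-02, 2.000e-02, 1.000e-02, 1.500e-01, 1.000e-02]  (obs o_0=3)
t=1: δ = [9.000e-03, 1.200e-02, 3.000e-03, 3.000e-03, 3.000e-03]  ψ = [3, 3, 3, 3, 3]  (obs o_1=2)
t=2: δ = [1.200e-04, 3.600e-04, 2.400e-04, 1.080e-03, 3.600e-04]  ψ = [1, 0, 1, 1, 1]  (obs o_2=3)
t=3: δ = [6.480e-05, 8.640e-05, 2.160e-05, 2.160e-05, 2.160e-05]  ψ = [3, 3, 3, 3, 1]  (obs o_3=2)
backtrack: best end state = 1; path = [3, 1, 3, 1]

path = [3, 1, 3, 1]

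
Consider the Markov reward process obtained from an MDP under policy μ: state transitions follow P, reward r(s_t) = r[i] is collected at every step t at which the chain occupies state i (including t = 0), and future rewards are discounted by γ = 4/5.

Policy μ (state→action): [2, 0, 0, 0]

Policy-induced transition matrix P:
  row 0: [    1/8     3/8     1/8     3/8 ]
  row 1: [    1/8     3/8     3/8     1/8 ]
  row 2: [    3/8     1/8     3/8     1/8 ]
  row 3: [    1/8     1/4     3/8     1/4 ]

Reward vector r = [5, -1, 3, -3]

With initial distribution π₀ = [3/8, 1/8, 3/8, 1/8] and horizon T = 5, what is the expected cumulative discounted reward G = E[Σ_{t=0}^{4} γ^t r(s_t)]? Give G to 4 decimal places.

G = 4.9823

t=0: π = [0.3750, 0.1250, 0.3750, 0.1250], E[r] = 2.5000, γ^t·E[r] = 2.500000, running G = 2.500000
t=1: π = [0.2188, 0.2656, 0.2813, 0.2344], E[r] = 0.9688, γ^t·E[r] = 0.775000, running G = 3.275000
t=2: π = [0.1953, 0.2754, 0.3203, 0.2090], E[r] = 1.0352, γ^t·E[r] = 0.662500, running G = 3.937500
t=3: π = [0.2051, 0.2688, 0.3262, 0.2000], E[r] = 1.1353, γ^t·E[r] = 0.581250, running G = 4.518750
t=4: π = [0.2065, 0.2685, 0.3237, 0.2013], E[r] = 1.1317, γ^t·E[r] = 0.463525, running G = 4.982275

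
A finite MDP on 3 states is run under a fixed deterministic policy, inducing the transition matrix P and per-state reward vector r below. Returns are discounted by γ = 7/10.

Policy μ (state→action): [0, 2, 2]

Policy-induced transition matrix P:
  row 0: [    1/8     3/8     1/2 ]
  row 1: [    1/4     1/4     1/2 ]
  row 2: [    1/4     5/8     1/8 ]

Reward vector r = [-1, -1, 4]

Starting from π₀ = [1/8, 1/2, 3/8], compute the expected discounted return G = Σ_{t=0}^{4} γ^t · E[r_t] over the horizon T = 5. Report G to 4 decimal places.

t=0: π = [0.1250, 0.5000, 0.3750], E[r] = 0.8750, γ^t·E[r] = 0.875000, running G = 0.875000
t=1: π = [0.2344, 0.4063, 0.3594], E[r] = 0.7969, γ^t·E[r] = 0.557813, running G = 1.432813
t=2: π = [0.2207, 0.4141, 0.3652], E[r] = 0.8262, γ^t·E[r] = 0.404824, running G = 1.837637
t=3: π = [0.2224, 0.4146, 0.3630], E[r] = 0.8152, γ^t·E[r] = 0.279609, running G = 2.117245
t=4: π = [0.2222, 0.4139, 0.3639], E[r] = 0.8193, γ^t·E[r] = 0.196715, running G = 2.313961

G = 2.3140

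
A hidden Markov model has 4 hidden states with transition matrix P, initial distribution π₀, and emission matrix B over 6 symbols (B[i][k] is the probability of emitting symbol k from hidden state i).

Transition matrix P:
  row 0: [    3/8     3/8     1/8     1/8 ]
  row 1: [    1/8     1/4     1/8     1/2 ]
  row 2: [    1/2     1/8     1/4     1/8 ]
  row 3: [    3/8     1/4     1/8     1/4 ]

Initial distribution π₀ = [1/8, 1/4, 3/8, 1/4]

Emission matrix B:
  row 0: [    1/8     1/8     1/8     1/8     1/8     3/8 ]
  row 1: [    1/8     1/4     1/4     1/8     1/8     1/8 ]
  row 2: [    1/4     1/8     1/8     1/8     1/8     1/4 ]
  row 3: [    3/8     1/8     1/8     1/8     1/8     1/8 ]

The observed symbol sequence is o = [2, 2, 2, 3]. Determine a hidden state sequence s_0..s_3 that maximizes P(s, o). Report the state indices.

path = [2, 0, 1, 3]

t=0: δ = [1.562e-02, 6.250e-02, 4.688e-02, 3.125e-02]  (obs o_0=2)
t=1: δ = [2.930e-03, 3.906e-03, 1.465e-03, 3.906e-03]  ψ = [2, 1, 2, 1]  (obs o_1=2)
t=2: δ = [1.831e-04, 2.747e-04, 6.104e-05, 2.441e-04]  ψ = [3, 0, 1, 1]  (obs o_2=2)
t=3: δ = [1.144e-05, 8.583e-06, 4.292e-06, 1.717e-05]  ψ = [3, 0, 1, 1]  (obs o_3=3)
backtrack: best end state = 3; path = [2, 0, 1, 3]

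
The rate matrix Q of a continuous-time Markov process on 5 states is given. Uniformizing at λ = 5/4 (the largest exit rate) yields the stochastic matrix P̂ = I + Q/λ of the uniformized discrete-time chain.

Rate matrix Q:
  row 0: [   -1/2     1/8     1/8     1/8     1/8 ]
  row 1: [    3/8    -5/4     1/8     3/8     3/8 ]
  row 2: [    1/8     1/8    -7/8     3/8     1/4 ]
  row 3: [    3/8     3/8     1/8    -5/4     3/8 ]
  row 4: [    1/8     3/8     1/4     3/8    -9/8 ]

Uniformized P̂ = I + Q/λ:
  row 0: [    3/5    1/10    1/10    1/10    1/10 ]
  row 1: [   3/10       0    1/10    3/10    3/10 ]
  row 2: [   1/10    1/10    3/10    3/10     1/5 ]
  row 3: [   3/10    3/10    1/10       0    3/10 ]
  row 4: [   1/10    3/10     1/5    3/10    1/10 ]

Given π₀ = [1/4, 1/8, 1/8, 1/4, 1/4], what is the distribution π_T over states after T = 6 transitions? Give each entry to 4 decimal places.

t=0: π = [0.2500, 0.1250, 0.1250, 0.2500, 0.2500]
t=1: π = [0.3000, 0.1875, 0.1500, 0.1750, 0.1875]
t=2: π = [0.3225, 0.1538, 0.1488, 0.1875, 0.1875]
t=3: π = [0.3295, 0.1596, 0.1485, 0.1793, 0.1831]
t=4: π = [0.3325, 0.1565, 0.1480, 0.1803, 0.1826]
t=5: π = [0.3336, 0.1569, 0.1479, 0.1794, 0.1822]
t=6: π = [0.3341, 0.1566, 0.1478, 0.1795, 0.1821]

π = [0.3341, 0.1566, 0.1478, 0.1795, 0.1821]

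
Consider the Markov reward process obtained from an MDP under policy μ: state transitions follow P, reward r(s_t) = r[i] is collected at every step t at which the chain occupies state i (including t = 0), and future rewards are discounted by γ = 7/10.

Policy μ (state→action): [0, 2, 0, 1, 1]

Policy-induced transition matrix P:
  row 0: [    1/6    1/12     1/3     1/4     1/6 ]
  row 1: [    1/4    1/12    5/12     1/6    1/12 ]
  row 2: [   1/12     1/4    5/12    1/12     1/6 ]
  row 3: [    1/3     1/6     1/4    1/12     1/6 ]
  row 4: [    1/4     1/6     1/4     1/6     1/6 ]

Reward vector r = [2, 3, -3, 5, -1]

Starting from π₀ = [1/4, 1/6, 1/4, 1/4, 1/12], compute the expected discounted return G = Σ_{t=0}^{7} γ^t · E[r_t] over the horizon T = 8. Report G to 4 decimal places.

t=0: π = [0.2500, 0.1667, 0.2500, 0.2500, 0.0833], E[r] = 1.4167, γ^t·E[r] = 1.416667, running G = 1.416667
t=1: π = [0.2083, 0.1528, 0.3403, 0.1458, 0.1528], E[r] = 0.4306, γ^t·E[r] = 0.301389, running G = 1.718056
t=2: π = [0.1881, 0.1649, 0.3495, 0.1435, 0.1539], E[r] = 0.3860, γ^t·E[r] = 0.189138, running G = 1.907193
t=3: π = [0.1880, 0.1664, 0.3514, 0.1413, 0.1529], E[r] = 0.3743, γ^t·E[r] = 0.128377, running G = 2.035570
t=4: π = [0.1875, 0.1664, 0.3520, 0.1413, 0.1528], E[r] = 0.3720, γ^t·E[r] = 0.089320, running G = 2.124890
t=5: π = [0.1875, 0.1665, 0.3520, 0.1412, 0.1528], E[r] = 0.3716, γ^t·E[r] = 0.062446, running G = 2.187336
t=6: π = [0.1875, 0.1665, 0.3520, 0.1412, 0.1528], E[r] = 0.3715, γ^t·E[r] = 0.043703, running G = 2.231039
t=7: π = [0.1875, 0.1665, 0.3520, 0.1412, 0.1528], E[r] = 0.3715, γ^t·E[r] = 0.030591, running G = 2.261630

G = 2.2616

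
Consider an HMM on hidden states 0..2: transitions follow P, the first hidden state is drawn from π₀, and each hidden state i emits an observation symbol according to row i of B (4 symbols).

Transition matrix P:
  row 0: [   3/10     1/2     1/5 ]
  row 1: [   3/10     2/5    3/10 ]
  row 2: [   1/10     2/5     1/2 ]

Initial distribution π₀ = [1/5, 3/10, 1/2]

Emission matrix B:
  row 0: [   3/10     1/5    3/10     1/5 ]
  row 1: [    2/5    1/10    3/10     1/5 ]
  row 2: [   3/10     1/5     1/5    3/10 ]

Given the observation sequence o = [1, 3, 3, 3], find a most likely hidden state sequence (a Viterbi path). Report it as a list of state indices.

path = [2, 2, 2, 2]

t=0: δ = [4.000e-02, 3.000e-02, 1.000e-01]  (obs o_0=1)
t=1: δ = [2.400e-03, 8.000e-03, 1.500e-02]  ψ = [0, 2, 2]  (obs o_1=3)
t=2: δ = [4.800e-04, 1.200e-03, 2.250e-03]  ψ = [1, 2, 2]  (obs o_2=3)
t=3: δ = [7.200e-05, 1.800e-04, 3.375e-04]  ψ = [1, 2, 2]  (obs o_3=3)
backtrack: best end state = 2; path = [2, 2, 2, 2]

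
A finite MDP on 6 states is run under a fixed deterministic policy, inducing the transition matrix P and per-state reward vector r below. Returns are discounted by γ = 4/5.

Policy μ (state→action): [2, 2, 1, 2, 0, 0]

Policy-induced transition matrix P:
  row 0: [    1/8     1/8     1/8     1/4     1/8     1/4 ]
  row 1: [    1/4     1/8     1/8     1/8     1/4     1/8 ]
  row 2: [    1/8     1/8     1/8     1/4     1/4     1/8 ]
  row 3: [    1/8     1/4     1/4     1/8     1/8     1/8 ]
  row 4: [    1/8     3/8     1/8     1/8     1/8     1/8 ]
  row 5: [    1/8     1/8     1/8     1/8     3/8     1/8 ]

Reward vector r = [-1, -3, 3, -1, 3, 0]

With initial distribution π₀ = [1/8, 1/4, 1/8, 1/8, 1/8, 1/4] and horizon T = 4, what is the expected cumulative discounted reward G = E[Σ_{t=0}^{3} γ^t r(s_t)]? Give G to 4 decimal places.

G = 0.1381

t=0: π = [0.1250, 0.2500, 0.1250, 0.1250, 0.1250, 0.2500], E[r] = -0.2500, γ^t·E[r] = -0.250000, running G = -0.250000
t=1: π = [0.1563, 0.1719, 0.1406, 0.1563, 0.2344, 0.1406], E[r] = 0.2969, γ^t·E[r] = 0.237500, running G = -0.012500
t=2: π = [0.1465, 0.2031, 0.1445, 0.1621, 0.1992, 0.1445], E[r] = 0.1133, γ^t·E[r] = 0.072500, running G = 0.060000
t=3: π = [0.1504, 0.1951, 0.1453, 0.1614, 0.2046, 0.1433], E[r] = 0.1526, γ^t·E[r] = 0.078125, running G = 0.138125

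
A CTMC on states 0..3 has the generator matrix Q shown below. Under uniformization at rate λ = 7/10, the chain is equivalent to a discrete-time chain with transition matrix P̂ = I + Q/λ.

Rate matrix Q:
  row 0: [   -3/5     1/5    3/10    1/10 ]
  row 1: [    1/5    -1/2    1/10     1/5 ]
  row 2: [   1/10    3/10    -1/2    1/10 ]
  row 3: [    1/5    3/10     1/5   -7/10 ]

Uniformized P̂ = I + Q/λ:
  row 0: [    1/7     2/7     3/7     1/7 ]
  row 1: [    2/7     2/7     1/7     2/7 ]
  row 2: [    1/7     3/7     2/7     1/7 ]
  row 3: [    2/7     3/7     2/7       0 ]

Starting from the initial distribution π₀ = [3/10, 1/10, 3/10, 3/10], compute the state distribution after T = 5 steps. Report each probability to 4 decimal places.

t=0: π = [0.3000, 0.1000, 0.3000, 0.3000]
t=1: π = [0.2000, 0.3714, 0.3143, 0.1143]
t=2: π = [0.2122, 0.3469, 0.2612, 0.1796]
t=3: π = [0.2181, 0.3487, 0.2665, 0.1668]
t=4: π = [0.2165, 0.3476, 0.2671, 0.1688]
t=5: π = [0.2166, 0.3480, 0.2670, 0.1684]

π = [0.2166, 0.3480, 0.2670, 0.1684]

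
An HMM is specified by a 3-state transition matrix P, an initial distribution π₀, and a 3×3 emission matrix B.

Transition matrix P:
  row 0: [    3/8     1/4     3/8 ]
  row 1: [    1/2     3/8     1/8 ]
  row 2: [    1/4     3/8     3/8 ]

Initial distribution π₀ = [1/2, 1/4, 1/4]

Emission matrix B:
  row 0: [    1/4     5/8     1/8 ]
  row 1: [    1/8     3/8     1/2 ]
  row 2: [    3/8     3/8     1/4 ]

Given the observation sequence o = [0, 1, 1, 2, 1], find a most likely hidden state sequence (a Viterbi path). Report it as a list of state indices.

path = [0, 0, 0, 1, 0]

t=0: δ = [1.250e-01, 3.125e-02, 9.375e-02]  (obs o_0=0)
t=1: δ = [2.930e-02, 1.318e-02, 1.758e-02]  ψ = [0, 2, 0]  (obs o_1=1)
t=2: δ = [6.866e-03, 2.747e-03, 4.120e-03]  ψ = [0, 0, 0]  (obs o_2=1)
t=3: δ = [3.219e-04, 8.583e-04, 6.437e-04]  ψ = [0, 0, 0]  (obs o_3=2)
t=4: δ = [2.682e-04, 1.207e-04, 9.052e-05]  ψ = [1, 1, 2]  (obs o_4=1)
backtrack: best end state = 0; path = [0, 0, 0, 1, 0]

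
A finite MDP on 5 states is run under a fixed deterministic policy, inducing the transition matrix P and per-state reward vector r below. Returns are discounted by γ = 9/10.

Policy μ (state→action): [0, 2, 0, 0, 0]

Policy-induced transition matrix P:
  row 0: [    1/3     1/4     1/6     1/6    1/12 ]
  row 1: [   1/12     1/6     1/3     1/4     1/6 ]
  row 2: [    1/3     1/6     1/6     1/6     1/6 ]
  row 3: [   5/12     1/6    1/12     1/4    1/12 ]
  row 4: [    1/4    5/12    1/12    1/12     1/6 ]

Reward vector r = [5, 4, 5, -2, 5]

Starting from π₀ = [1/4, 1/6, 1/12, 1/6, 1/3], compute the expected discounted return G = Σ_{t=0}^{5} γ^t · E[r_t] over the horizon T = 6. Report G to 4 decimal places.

G = 16.4596

t=0: π = [0.2500, 0.1667, 0.0833, 0.1667, 0.3333], E[r] = 3.6667, γ^t·E[r] = 3.666667, running G = 3.666667
t=1: π = [0.2778, 0.2708, 0.1528, 0.1667, 0.1319], E[r] = 3.5625, γ^t·E[r] = 3.206250, running G = 6.872917
t=2: π = [0.2685, 0.2228, 0.1869, 0.1921, 0.1296], E[r] = 3.4323, γ^t·E[r] = 2.780156, running G = 9.653073
t=3: π = [0.2828, 0.2215, 0.1770, 0.1904, 0.1283], E[r] = 3.4455, γ^t·E[r] = 2.511738, running G = 12.164811
t=4: π = [0.2832, 0.2223, 0.1770, 0.1903, 0.1272], E[r] = 3.4456, γ^t·E[r] = 2.260649, running G = 14.425460
t=5: π = [0.2830, 0.2221, 0.1773, 0.1904, 0.1272], E[r] = 3.4448, γ^t·E[r] = 2.034115, running G = 16.459575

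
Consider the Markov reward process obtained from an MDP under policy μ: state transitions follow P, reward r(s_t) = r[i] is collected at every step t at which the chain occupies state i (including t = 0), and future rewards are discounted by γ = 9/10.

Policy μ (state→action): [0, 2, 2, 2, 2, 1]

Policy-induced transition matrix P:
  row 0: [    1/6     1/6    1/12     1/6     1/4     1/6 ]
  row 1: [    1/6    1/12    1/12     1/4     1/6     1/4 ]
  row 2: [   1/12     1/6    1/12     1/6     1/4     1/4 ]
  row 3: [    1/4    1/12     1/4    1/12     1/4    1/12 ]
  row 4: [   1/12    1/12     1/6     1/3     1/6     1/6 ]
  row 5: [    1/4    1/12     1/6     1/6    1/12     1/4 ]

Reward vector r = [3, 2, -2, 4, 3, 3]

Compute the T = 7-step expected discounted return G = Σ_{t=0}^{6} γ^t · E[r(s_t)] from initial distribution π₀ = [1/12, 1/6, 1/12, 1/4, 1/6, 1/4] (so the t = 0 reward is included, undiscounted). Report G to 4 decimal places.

t=0: π = [0.0833, 0.1667, 0.0833, 0.2500, 0.1667, 0.2500], E[r] = 2.6667, γ^t·E[r] = 2.666667, running G = 2.666667
t=1: π = [0.1875, 0.0972, 0.1597, 0.1875, 0.1806, 0.1875], E[r] = 2.2917, γ^t·E[r] = 2.062500, running G = 4.729167
t=2: π = [0.1696, 0.1123, 0.1453, 0.1892, 0.1956, 0.1881], E[r] = 2.3507, γ^t·E[r] = 1.904063, running G = 6.633229
t=3: π = [0.1697, 0.1096, 0.1468, 0.1929, 0.1930, 0.1880], E[r] = 2.3491, γ^t·E[r] = 1.712461, running G = 8.345690
t=4: π = [0.1701, 0.1097, 0.1472, 0.1919, 0.1934, 0.1876], E[r] = 2.3460, γ^t·E[r] = 1.539237, running G = 9.884927
t=5: π = [0.1699, 0.1098, 0.1471, 0.1921, 0.1935, 0.1877], E[r] = 2.3469, γ^t·E[r] = 1.385834, running G = 11.270762
t=6: π = [0.1699, 0.1097, 0.1471, 0.1921, 0.1934, 0.1877], E[r] = 2.3468, γ^t·E[r] = 1.247165, running G = 12.517927

G = 12.5179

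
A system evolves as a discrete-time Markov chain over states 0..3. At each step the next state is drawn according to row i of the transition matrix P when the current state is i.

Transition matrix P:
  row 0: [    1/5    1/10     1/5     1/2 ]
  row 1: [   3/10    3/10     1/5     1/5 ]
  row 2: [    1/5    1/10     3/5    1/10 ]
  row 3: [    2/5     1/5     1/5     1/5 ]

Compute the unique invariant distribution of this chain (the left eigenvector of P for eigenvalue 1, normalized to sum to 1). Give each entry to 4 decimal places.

π = [0.2648, 0.1558, 0.3333, 0.2461]

Balance equations π_j = Σ_i π_i·P[i][j]:
  π_0 = 1/5·π_0 + 3/10·π_1 + 1/5·π_2 + 2/5·π_3
  π_1 = 1/10·π_0 + 3/10·π_1 + 1/10·π_2 + 1/5·π_3
  π_2 = 1/5·π_0 + 1/5·π_1 + 3/5·π_2 + 1/5·π_3
  normalize: π_0 + π_1 + π_2 + π_3 = 1
Solving the linear system gives exactly π = [85/321, 50/321, 1/3, 79/321].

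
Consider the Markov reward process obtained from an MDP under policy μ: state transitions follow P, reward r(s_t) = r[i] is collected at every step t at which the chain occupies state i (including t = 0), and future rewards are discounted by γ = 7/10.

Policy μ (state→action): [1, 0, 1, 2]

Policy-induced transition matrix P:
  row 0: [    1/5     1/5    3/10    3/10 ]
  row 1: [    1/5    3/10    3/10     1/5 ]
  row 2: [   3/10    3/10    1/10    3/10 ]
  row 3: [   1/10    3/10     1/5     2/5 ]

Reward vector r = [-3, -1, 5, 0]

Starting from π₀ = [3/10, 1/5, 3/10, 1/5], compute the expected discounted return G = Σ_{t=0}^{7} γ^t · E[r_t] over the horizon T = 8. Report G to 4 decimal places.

G = 0.9278

t=0: π = [0.3000, 0.2000, 0.3000, 0.2000], E[r] = 0.4000, γ^t·E[r] = 0.400000, running G = 0.400000
t=1: π = [0.2100, 0.2700, 0.2200, 0.3000], E[r] = 0.2000, γ^t·E[r] = 0.140000, running G = 0.540000
t=2: π = [0.1920, 0.2790, 0.2260, 0.3030], E[r] = 0.2750, γ^t·E[r] = 0.134750, running G = 0.674750
t=3: π = [0.1923, 0.2808, 0.2245, 0.3024], E[r] = 0.2648, γ^t·E[r] = 0.090826, running G = 0.765576
t=4: π = [0.1922, 0.2808, 0.2249, 0.3022], E[r] = 0.2669, γ^t·E[r] = 0.064083, running G = 0.829659
t=5: π = [0.1923, 0.2808, 0.2248, 0.3021], E[r] = 0.2665, γ^t·E[r] = 0.044786, running G = 0.874445
t=6: π = [0.1923, 0.2808, 0.2248, 0.3021], E[r] = 0.2665, γ^t·E[r] = 0.031359, running G = 0.905803
t=7: π = [0.1923, 0.2808, 0.2248, 0.3021], E[r] = 0.2665, γ^t·E[r] = 0.021950, running G = 0.927753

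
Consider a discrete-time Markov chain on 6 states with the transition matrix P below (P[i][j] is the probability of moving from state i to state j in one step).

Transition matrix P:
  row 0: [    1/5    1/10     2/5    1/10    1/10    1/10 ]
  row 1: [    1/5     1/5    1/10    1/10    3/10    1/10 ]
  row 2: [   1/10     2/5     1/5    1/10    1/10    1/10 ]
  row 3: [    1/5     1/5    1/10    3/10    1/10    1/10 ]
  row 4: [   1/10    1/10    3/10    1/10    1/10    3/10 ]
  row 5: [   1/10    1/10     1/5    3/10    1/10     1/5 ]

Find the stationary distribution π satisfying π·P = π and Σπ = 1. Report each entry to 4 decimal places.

π = [0.1510, 0.1984, 0.2083, 0.1605, 0.1397, 0.1421]

Balance equations π_j = Σ_i π_i·P[i][j]:
  π_0 = 1/5·π_0 + 1/5·π_1 + 1/10·π_2 + 1/5·π_3 + 1/10·π_4 + 1/10·π_5
  π_1 = 1/10·π_0 + 1/5·π_1 + 2/5·π_2 + 1/5·π_3 + 1/10·π_4 + 1/10·π_5
  π_2 = 2/5·π_0 + 1/10·π_1 + 1/5·π_2 + 1/10·π_3 + 3/10·π_4 + 1/5·π_5
  π_3 = 1/10·π_0 + 1/10·π_1 + 1/10·π_2 + 3/10·π_3 + 1/10·π_4 + 3/10·π_5
  π_4 = 1/10·π_0 + 3/10·π_1 + 1/10·π_2 + 1/10·π_3 + 1/10·π_4 + 1/10·π_5
  normalize: π_0 + π_1 + π_2 + π_3 + π_4 + π_5 = 1
Solving the linear system gives exactly π = [61/404, 561/2828, 589/2828, 227/1414, 395/2828, 201/1414].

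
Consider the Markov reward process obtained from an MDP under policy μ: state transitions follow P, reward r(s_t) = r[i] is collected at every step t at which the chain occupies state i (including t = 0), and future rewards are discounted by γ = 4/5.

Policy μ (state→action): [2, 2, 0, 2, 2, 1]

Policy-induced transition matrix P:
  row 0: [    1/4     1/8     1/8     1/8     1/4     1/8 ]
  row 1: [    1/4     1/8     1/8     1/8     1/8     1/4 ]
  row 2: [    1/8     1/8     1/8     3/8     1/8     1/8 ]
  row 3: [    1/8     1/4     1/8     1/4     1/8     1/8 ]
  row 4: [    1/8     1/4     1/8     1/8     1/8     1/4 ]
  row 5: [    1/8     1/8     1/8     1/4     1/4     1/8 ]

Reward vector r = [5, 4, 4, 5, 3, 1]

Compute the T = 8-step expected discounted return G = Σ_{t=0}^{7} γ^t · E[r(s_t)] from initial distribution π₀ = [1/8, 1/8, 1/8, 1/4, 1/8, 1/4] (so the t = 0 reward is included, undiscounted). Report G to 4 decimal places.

G = 15.2268

t=0: π = [0.1250, 0.1250, 0.1250, 0.2500, 0.1250, 0.2500], E[r] = 3.5000, γ^t·E[r] = 3.500000, running G = 3.500000
t=1: π = [0.1563, 0.1719, 0.1250, 0.2188, 0.1719, 0.1563], E[r] = 3.7344, γ^t·E[r] = 2.987500, running G = 6.487500
t=2: π = [0.1660, 0.1738, 0.1250, 0.2031, 0.1641, 0.1680], E[r] = 3.7012, γ^t·E[r] = 2.368750, running G = 8.856250
t=3: π = [0.1675, 0.1709, 0.1250, 0.2026, 0.1667, 0.1672], E[r] = 3.7017, γ^t·E[r] = 1.895250, running G = 10.751500
t=4: π = [0.1673, 0.1712, 0.1250, 0.2025, 0.1668, 0.1672], E[r] = 3.7013, γ^t·E[r] = 1.516063, running G = 12.267563
t=5: π = [0.1673, 0.1712, 0.1250, 0.2025, 0.1668, 0.1673], E[r] = 3.7012, γ^t·E[r] = 1.212810, running G = 13.480373
t=6: π = [0.1673, 0.1712, 0.1250, 0.2025, 0.1668, 0.1672], E[r] = 3.7012, γ^t·E[r] = 0.970250, running G = 14.450623
t=7: π = [0.1673, 0.1712, 0.1250, 0.2025, 0.1668, 0.1672], E[r] = 3.7012, γ^t·E[r] = 0.776200, running G = 15.226823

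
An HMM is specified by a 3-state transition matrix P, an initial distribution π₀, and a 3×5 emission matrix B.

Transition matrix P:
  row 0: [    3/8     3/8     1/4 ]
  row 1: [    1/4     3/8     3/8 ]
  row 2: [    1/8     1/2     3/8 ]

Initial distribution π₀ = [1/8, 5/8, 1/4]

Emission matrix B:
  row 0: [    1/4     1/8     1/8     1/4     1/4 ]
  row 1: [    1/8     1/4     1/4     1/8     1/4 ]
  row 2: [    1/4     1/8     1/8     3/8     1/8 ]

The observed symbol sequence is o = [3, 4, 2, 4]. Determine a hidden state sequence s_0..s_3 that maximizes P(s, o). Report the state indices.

t=0: δ = [3.125e-02, 7.812e-02, 9.375e-02]  (obs o_0=3)
t=1: δ = [4.883e-03, 1.172e-02, 4.395e-03]  ψ = [1, 2, 2]  (obs o_1=4)
t=2: δ = [3.662e-04, 1.099e-03, 5.493e-04]  ψ = [1, 1, 1]  (obs o_2=2)
t=3: δ = [6.866e-05, 1.030e-04, 5.150e-05]  ψ = [1, 1, 1]  (obs o_3=4)
backtrack: best end state = 1; path = [2, 1, 1, 1]

path = [2, 1, 1, 1]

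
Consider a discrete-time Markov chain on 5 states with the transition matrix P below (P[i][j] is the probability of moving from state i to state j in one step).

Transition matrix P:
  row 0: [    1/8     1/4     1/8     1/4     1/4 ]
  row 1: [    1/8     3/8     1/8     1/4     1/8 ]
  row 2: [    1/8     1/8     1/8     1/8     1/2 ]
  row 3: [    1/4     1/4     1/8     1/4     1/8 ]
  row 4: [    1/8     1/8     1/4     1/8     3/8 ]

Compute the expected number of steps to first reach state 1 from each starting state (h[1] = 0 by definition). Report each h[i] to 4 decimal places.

h = [5.2222, 0.0000, 6.1111, 5.1111, 6.1111]

First-step conditioning: h[1] = 0; for i ≠ 1, h[i] = 1 + Σ_k P[i][k]·h[k].
  h[0] = 1 + 1/8·h[0] + 1/8·h[2] + 1/4·h[3] + 1/4·h[4]
  h[2] = 1 + 1/8·h[0] + 1/8·h[2] + 1/8·h[3] + 1/2·h[4]
  h[3] = 1 + 1/4·h[0] + 1/8·h[2] + 1/4·h[3] + 1/8·h[4]
  h[4] = 1 + 1/8·h[0] + 1/4·h[2] + 1/8·h[3] + 3/8·h[4]
Solving the 4×4 linear system over states ≠ 1 gives exactly h = [47/9, 0, 55/9, 46/9, 55/9] (h[1] = 0 is the target).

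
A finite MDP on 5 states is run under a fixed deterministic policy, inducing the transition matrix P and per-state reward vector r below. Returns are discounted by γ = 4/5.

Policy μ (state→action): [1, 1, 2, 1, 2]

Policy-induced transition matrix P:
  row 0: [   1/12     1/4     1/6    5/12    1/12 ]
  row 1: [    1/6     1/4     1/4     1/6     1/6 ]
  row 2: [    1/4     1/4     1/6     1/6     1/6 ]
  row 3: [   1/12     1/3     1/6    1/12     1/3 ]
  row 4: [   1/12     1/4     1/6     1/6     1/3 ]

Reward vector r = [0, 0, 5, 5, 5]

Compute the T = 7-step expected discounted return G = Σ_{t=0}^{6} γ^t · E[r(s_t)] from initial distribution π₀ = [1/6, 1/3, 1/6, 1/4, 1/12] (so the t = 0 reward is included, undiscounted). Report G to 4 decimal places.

t=0: π = [0.1667, 0.3333, 0.1667, 0.2500, 0.0833], E[r] = 2.5000, γ^t·E[r] = 2.500000, running G = 2.500000
t=1: π = [0.1389, 0.2708, 0.1944, 0.1875, 0.2083], E[r] = 2.9514, γ^t·E[r] = 2.361111, running G = 4.861111
t=2: π = [0.1383, 0.2656, 0.1892, 0.1858, 0.2211], E[r] = 2.9803, γ^t·E[r] = 1.907407, running G = 6.768519
t=3: π = [0.1370, 0.2655, 0.1888, 0.1858, 0.2229], E[r] = 2.9876, γ^t·E[r] = 1.529630, running G = 8.298148
t=4: π = [0.1369, 0.2655, 0.1888, 0.1854, 0.2234], E[r] = 2.9880, γ^t·E[r] = 1.223877, running G = 9.522025
t=5: π = [0.1369, 0.2655, 0.1888, 0.1854, 0.2234], E[r] = 2.9881, γ^t·E[r] = 0.979149, running G = 10.501174
t=6: π = [0.1369, 0.2655, 0.1888, 0.1854, 0.2234], E[r] = 2.9881, γ^t·E[r] = 0.783321, running G = 11.284495

G = 11.2845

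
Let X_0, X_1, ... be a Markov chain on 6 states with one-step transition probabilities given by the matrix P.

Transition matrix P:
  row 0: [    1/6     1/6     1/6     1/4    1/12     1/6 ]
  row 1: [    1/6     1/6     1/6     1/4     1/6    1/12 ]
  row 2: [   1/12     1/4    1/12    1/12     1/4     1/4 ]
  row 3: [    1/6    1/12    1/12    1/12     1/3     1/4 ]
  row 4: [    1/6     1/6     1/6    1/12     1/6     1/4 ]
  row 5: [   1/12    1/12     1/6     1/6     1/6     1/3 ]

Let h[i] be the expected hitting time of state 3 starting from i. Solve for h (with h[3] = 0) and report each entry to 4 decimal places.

First-step conditioning: h[3] = 0; for i ≠ 3, h[i] = 1 + Σ_k P[i][k]·h[k].
  h[0] = 1 + 1/6·h[0] + 1/6·h[1] + 1/6·h[2] + 1/12·h[4] + 1/6·h[5]
  h[1] = 1 + 1/6·h[0] + 1/6·h[1] + 1/6·h[2] + 1/6·h[4] + 1/12·h[5]
  h[2] = 1 + 1/12·h[0] + 1/4·h[1] + 1/12·h[2] + 1/4·h[4] + 1/4·h[5]
  h[4] = 1 + 1/6·h[0] + 1/6·h[1] + 1/6·h[2] + 1/6·h[4] + 1/4·h[5]
  h[5] = 1 + 1/12·h[0] + 1/12·h[1] + 1/6·h[2] + 1/6·h[4] + 1/3·h[5]
Solving the 5×5 linear system over states ≠ 3 gives exactly h = [50622/9161, 50934/9161, 60396/9161, 0, 60372/9161, 56628/9161] (h[3] = 0 is the target).

h = [5.5258, 5.5599, 6.5927, 0.0000, 6.5901, 6.1814]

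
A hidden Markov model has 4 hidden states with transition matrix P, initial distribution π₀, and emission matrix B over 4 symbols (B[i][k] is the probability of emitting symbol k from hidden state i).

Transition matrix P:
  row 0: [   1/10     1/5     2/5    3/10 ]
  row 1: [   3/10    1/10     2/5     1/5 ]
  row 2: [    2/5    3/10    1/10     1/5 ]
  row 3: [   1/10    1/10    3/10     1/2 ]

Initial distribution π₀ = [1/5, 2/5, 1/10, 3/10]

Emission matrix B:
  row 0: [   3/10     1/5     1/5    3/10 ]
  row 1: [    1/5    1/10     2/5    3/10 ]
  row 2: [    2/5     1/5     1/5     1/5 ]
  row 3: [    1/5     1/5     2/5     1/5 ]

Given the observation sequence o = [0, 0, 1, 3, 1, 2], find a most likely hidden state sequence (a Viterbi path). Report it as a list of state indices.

path = [1, 2, 0, 3, 3, 3]

t=0: δ = [6.000e-02, 8.000e-02, 4.000e-02, 6.000e-02]  (obs o_0=0)
t=1: δ = [7.200e-03, 2.400e-03, 1.280e-02, 6.000e-03]  ψ = [1, 0, 1, 3]  (obs o_1=0)
t=2: δ = [1.024e-03, 3.840e-04, 5.760e-04, 6.000e-04]  ψ = [2, 2, 0, 3]  (obs o_2=1)
t=3: δ = [6.912e-05, 6.144e-05, 8.192e-05, 6.144e-05]  ψ = [2, 0, 0, 0]  (obs o_3=3)
t=4: δ = [6.554e-06, 2.458e-06, 5.530e-06, 6.144e-06]  ψ = [2, 2, 0, 3]  (obs o_4=1)
t=5: δ = [4.424e-07, 6.636e-07, 5.243e-07, 1.229e-06]  ψ = [2, 2, 0, 3]  (obs o_5=2)
backtrack: best end state = 3; path = [1, 2, 0, 3, 3, 3]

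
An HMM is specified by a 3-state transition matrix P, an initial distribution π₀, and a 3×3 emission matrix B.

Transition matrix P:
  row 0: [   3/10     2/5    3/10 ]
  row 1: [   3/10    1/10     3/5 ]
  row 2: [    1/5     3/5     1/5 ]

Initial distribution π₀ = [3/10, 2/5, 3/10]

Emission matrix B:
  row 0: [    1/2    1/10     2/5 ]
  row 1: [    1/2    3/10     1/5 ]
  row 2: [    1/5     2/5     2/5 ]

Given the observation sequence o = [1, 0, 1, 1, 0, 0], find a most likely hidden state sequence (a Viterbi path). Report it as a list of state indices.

t=0: δ = [3.000e-02, 1.200e-01, 1.200e-01]  (obs o_0=1)
t=1: δ = [1.800e-02, 3.600e-02, 1.440e-02]  ψ = [1, 2, 1]  (obs o_1=0)
t=2: δ = [1.080e-03, 2.592e-03, 8.640e-03]  ψ = [1, 2, 1]  (obs o_2=1)
t=3: δ = [1.728e-04, 1.555e-03, 6.912e-04]  ψ = [2, 2, 2]  (obs o_3=1)
t=4: δ = [2.333e-04, 2.074e-04, 1.866e-04]  ψ = [1, 2, 1]  (obs o_4=0)
t=5: δ = [3.499e-05, 5.599e-05, 2.488e-05]  ψ = [0, 2, 1]  (obs o_5=0)
backtrack: best end state = 1; path = [2, 1, 2, 1, 2, 1]

path = [2, 1, 2, 1, 2, 1]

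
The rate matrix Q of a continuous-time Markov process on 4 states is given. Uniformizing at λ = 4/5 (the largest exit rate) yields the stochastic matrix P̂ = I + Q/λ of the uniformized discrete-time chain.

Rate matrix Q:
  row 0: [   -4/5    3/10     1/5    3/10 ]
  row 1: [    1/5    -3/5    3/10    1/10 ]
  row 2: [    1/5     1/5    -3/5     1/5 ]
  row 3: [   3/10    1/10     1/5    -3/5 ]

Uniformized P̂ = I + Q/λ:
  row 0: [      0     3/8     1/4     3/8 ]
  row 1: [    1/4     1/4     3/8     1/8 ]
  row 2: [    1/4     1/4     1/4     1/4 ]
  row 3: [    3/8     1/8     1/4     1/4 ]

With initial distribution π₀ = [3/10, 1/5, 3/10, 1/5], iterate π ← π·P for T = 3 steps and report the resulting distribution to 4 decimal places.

t=0: π = [0.3000, 0.2000, 0.3000, 0.2000]
t=1: π = [0.2000, 0.2625, 0.2750, 0.2625]
t=2: π = [0.2328, 0.2422, 0.2828, 0.2422]
t=3: π = [0.2221, 0.2488, 0.2803, 0.2488]

π = [0.2221, 0.2488, 0.2803, 0.2488]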